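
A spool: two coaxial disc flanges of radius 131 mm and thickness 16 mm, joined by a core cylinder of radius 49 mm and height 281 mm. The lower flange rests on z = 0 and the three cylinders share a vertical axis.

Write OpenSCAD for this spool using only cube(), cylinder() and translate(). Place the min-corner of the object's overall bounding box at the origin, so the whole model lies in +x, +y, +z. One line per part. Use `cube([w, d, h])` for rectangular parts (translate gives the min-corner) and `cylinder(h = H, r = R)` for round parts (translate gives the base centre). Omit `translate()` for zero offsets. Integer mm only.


translate([131, 131, 0]) cylinder(h = 16, r = 131);
translate([131, 131, 16]) cylinder(h = 281, r = 49);
translate([131, 131, 297]) cylinder(h = 16, r = 131);


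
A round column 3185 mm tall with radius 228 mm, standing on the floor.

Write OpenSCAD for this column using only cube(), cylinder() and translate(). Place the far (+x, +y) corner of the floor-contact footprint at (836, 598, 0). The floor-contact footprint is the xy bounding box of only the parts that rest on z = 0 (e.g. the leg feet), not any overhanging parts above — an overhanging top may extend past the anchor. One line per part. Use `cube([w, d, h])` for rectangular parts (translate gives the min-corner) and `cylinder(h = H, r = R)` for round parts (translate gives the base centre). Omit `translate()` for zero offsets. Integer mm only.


translate([608, 370, 0]) cylinder(h = 3185, r = 228);


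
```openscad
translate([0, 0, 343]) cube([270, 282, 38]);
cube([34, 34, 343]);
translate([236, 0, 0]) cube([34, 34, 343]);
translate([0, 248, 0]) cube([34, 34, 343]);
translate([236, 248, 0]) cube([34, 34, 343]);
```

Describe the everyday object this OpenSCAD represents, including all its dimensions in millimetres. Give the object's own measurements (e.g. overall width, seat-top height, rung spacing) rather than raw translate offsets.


A simple wooden stool: a rectangular seat 270 mm (x) by 282 mm (y), 38 mm thick, top face at z = 381 mm, on four square legs, each 34×34 mm in cross-section. The legs rest on z = 0, each flush with a corner of the seat.


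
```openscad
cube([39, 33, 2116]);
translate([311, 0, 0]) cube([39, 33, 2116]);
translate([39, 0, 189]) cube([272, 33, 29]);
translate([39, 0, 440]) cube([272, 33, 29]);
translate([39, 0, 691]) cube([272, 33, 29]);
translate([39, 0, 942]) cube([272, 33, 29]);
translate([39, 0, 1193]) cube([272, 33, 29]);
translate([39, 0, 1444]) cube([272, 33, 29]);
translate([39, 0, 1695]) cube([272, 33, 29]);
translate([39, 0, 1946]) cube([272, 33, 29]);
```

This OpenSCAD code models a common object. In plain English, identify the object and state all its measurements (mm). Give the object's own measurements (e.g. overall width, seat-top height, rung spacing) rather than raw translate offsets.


A straight ladder. Two 39×33 mm vertical rails, 2116 mm tall, stand 350 mm apart (outside-to-outside) with their front faces coplanar on the −y side. 8 rungs, each 33 mm deep and 29 mm tall, span between the inner faces of the rails, front faces flush with the rails. The lowest rung's underside is at z = 189 mm and rungs are spaced 251 mm apart (underside to underside).


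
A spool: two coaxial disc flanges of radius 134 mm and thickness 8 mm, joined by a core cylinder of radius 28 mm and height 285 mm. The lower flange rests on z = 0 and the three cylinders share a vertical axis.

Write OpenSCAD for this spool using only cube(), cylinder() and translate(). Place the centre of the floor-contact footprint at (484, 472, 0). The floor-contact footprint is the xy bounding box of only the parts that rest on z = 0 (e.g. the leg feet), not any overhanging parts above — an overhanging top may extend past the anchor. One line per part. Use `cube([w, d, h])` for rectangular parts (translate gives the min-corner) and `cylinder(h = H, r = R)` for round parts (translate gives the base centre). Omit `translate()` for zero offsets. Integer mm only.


translate([484, 472, 0]) cylinder(h = 8, r = 134);
translate([484, 472, 8]) cylinder(h = 285, r = 28);
translate([484, 472, 293]) cylinder(h = 8, r = 134);


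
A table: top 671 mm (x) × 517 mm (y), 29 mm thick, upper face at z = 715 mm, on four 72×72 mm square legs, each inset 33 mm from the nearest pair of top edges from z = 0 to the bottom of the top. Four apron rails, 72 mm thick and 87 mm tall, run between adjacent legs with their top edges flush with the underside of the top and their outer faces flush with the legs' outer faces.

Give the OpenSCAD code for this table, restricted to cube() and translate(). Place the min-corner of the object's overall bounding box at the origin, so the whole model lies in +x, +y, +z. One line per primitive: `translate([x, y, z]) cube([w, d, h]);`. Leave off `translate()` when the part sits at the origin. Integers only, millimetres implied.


translate([0, 0, 686]) cube([671, 517, 29]);
translate([33, 33, 0]) cube([72, 72, 686]);
translate([566, 33, 0]) cube([72, 72, 686]);
translate([33, 412, 0]) cube([72, 72, 686]);
translate([566, 412, 0]) cube([72, 72, 686]);
translate([105, 33, 599]) cube([461, 72, 87]);
translate([105, 412, 599]) cube([461, 72, 87]);
translate([33, 105, 599]) cube([72, 307, 87]);
translate([566, 105, 599]) cube([72, 307, 87]);


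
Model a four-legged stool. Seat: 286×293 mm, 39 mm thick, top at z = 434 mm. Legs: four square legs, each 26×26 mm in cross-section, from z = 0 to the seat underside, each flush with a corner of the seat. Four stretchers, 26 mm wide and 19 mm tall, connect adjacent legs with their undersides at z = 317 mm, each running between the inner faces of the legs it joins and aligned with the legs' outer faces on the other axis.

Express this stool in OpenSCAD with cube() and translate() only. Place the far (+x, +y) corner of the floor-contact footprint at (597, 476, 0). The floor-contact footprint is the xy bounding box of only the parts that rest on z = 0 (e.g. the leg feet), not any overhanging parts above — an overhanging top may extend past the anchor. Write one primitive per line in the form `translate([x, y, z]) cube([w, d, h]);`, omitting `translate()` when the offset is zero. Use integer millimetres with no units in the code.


translate([311, 183, 395]) cube([286, 293, 39]);
translate([311, 183, 0]) cube([26, 26, 395]);
translate([571, 183, 0]) cube([26, 26, 395]);
translate([311, 450, 0]) cube([26, 26, 395]);
translate([571, 450, 0]) cube([26, 26, 395]);
translate([337, 183, 317]) cube([234, 26, 19]);
translate([337, 450, 317]) cube([234, 26, 19]);
translate([311, 209, 317]) cube([26, 241, 19]);
translate([571, 209, 317]) cube([26, 241, 19]);


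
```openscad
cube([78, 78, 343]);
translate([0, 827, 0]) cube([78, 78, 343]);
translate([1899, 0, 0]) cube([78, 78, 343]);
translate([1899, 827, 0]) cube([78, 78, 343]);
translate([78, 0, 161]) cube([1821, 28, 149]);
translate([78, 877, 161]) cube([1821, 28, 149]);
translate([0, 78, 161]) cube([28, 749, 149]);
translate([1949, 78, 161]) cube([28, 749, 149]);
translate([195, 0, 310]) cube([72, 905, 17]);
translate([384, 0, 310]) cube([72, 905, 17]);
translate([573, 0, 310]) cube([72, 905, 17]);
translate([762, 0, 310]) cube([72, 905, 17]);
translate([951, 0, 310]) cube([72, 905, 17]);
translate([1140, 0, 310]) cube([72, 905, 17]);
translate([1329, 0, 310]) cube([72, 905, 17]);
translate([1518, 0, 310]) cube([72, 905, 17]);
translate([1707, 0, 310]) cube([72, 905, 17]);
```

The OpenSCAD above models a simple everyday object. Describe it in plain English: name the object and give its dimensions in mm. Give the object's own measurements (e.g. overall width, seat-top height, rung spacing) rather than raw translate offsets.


A bed frame 1977 mm long (x) by 905 mm wide (y). Four 78×78 mm corner posts, 343 mm tall, at the corners of the footprint. Four rails of 28 mm thickness and 149 mm height run between adjacent posts with their undersides at z = 161 mm, their outer faces flush with the outside of the frame (the two x-running rails run between the posts' inner faces; the two y-running rails run between the posts' inner faces). 9 slats, each 72 mm wide (x) and 17 mm thick, lie across the top of the two x-running rails, running the full 905 mm width of the frame in y; along x they sit between the end posts with a 117 mm gap after the −x posts and between neighbouring slats, leaving 120 mm before the +x posts.


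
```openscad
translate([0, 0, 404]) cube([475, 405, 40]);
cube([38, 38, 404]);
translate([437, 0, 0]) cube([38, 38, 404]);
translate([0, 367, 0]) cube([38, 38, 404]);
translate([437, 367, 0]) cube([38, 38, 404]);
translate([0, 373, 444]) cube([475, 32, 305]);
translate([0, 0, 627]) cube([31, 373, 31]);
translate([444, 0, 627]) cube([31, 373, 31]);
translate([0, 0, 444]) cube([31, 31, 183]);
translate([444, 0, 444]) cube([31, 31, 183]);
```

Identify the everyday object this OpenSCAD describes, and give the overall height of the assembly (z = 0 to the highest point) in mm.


A chair. The overall height is 749 mm.

A slab on four corner posts with a tall panel at the back — a chair. The seat slab sits at z = 404 with thickness 40, and the 305 mm backrest starts at the seat top, so the overall height is 404 + 40 + 305 = 749 mm.


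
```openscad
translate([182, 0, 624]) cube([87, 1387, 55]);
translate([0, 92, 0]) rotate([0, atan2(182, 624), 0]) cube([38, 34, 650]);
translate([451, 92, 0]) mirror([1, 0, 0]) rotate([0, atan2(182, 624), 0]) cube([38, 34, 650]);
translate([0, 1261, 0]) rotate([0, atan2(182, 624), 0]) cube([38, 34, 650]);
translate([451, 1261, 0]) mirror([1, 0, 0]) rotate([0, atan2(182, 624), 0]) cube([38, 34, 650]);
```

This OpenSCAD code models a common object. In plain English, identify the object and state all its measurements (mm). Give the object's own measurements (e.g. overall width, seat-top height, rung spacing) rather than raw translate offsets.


A sawhorse. A 87×1387×55 mm beam (x, y, z) sits on two A-frame leg pairs. Each pair is two raked legs of 38×34 mm section (34 mm along y) splaying symmetrically in x. Each leg rises 624 mm vertically over 182 mm of horizontal reach and is 650 mm long along its own axis. Every leg's outer bottom edge rests on the floor and its outer top edge meets a bottom edge of the beam — the left legs (tilting toward +x) meet the beam's −x bottom edge, the right legs (their mirror images, tilting toward −x) meet its +x bottom edge — so the leg tops tuck under the beam, the beam's underside is 624 mm above the floor, and the feet are 451 mm apart outside-to-outside with the beam centred between them. The two leg pairs are set in 92 mm from either end of the beam.


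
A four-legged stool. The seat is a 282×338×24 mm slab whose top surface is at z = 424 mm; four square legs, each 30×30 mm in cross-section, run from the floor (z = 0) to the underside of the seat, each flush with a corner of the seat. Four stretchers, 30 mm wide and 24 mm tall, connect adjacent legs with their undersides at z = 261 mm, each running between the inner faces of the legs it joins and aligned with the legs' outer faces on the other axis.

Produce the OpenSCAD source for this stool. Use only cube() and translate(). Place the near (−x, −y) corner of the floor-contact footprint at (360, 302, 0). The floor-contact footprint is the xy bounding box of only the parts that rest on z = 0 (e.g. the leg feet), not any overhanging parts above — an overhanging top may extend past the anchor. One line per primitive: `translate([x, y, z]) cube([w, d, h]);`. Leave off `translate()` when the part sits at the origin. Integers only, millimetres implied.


// leg_h = 424 - 24 = 400
// stretcher span = 282 - 2*30 = 222
translate([360, 302, 400]) cube([282, 338, 24]);
translate([360, 302, 0]) cube([30, 30, 400]);
translate([612, 302, 0]) cube([30, 30, 400]);
translate([360, 610, 0]) cube([30, 30, 400]);
translate([612, 610, 0]) cube([30, 30, 400]);
translate([390, 302, 261]) cube([222, 30, 24]);
translate([390, 610, 261]) cube([222, 30, 24]);
translate([360, 332, 261]) cube([30, 278, 24]);
translate([612, 332, 261]) cube([30, 278, 24]);


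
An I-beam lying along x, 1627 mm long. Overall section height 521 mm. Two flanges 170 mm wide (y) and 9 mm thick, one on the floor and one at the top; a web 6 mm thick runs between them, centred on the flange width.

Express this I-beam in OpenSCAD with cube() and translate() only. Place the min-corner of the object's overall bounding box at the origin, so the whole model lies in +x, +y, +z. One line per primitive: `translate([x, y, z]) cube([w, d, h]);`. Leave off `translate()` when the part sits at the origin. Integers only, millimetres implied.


cube([1627, 170, 9]);
translate([0, 82, 9]) cube([1627, 6, 503]);
translate([0, 0, 512]) cube([1627, 170, 9]);


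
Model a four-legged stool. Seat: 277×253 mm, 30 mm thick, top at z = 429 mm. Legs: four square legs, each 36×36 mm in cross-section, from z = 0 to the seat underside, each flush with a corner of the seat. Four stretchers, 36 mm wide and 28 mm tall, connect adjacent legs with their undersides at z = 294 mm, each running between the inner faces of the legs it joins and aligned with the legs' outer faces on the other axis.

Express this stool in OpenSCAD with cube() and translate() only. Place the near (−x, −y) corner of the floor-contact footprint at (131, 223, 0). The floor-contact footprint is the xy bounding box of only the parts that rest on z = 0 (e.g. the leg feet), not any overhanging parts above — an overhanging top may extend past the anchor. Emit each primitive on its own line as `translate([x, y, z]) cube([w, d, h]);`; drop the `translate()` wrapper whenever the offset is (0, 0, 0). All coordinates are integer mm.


translate([131, 223, 399]) cube([277, 253, 30]);
translate([131, 223, 0]) cube([36, 36, 399]);
translate([372, 223, 0]) cube([36, 36, 399]);
translate([131, 440, 0]) cube([36, 36, 399]);
translate([372, 440, 0]) cube([36, 36, 399]);
translate([167, 223, 294]) cube([205, 36, 28]);
translate([167, 440, 294]) cube([205, 36, 28]);
translate([131, 259, 294]) cube([36, 181, 28]);
translate([372, 259, 294]) cube([36, 181, 28]);


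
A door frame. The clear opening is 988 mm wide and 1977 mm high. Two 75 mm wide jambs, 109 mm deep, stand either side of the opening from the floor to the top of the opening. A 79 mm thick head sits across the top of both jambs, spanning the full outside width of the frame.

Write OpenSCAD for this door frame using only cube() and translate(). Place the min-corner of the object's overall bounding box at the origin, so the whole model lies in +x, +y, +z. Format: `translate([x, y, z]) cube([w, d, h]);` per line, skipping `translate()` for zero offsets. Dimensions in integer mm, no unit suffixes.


cube([75, 109, 1977]);
translate([1063, 0, 0]) cube([75, 109, 1977]);
translate([0, 0, 1977]) cube([1138, 109, 79]);


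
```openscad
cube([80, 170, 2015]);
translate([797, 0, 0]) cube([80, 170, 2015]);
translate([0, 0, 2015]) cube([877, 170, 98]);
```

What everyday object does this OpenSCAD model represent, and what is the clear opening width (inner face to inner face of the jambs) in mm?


A door frame. The clear opening width is 717 mm.

Two 2015 mm tall posts with a header on top — a door frame. The left jamb is 80 mm wide at x = 0; the right jamb starts at x = 797. The clear opening is 797 − 80 = 717 mm.


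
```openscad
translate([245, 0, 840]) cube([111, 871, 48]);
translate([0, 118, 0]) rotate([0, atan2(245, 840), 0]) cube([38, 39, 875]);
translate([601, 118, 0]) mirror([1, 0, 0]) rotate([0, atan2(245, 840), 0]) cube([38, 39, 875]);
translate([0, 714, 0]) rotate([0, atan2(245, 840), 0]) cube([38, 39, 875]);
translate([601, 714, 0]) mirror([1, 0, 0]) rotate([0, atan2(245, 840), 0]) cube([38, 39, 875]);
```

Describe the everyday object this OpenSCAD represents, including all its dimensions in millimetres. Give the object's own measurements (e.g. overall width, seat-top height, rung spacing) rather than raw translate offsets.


A sawhorse. A 111×871×48 mm beam (x, y, z) sits on two A-frame leg pairs. Each pair is two raked legs of 38×39 mm section (39 mm along y) splaying symmetrically in x. Each leg rises 840 mm vertically over 245 mm of horizontal reach and is 875 mm long along its own axis. Every leg's outer bottom edge rests on the floor and its outer top edge meets a bottom edge of the beam — the left legs (tilting toward +x) meet the beam's −x bottom edge, the right legs (their mirror images, tilting toward −x) meet its +x bottom edge — so the leg tops tuck under the beam, the beam's underside is 840 mm above the floor, and the feet are 601 mm apart outside-to-outside with the beam centred between them. The two leg pairs are set in 118 mm from either end of the beam.


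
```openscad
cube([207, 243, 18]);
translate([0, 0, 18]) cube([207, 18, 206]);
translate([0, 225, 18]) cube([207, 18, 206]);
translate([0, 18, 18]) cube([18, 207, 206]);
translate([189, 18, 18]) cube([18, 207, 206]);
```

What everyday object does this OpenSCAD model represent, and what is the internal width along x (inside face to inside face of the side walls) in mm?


An open box. The internal width is 171 mm.

A 207×243 base slab with four walls standing on it — an open box. The base is 207 mm wide and the walls are 18 mm thick, so the internal width is 207 − 2 × 18 = 171 mm.


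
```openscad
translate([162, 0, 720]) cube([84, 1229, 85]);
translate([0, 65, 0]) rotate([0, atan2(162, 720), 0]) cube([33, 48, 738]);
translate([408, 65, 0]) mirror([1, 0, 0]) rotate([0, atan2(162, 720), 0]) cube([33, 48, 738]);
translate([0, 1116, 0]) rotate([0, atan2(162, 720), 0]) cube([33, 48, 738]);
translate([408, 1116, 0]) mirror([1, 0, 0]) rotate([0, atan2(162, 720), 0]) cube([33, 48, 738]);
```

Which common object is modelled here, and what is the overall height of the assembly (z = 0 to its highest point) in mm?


A sawhorse. The overall height is 805 mm.

A beam across two mirrored pairs of raked legs — a sawhorse. The beam's underside is at z = 720 (matching the legs' vertical rise in atan2(162, 720)) and the beam is 85 mm tall, so its top is at 720 + 85 = 805 mm. The raked legs top out at the beam's underside, so that is the highest point.


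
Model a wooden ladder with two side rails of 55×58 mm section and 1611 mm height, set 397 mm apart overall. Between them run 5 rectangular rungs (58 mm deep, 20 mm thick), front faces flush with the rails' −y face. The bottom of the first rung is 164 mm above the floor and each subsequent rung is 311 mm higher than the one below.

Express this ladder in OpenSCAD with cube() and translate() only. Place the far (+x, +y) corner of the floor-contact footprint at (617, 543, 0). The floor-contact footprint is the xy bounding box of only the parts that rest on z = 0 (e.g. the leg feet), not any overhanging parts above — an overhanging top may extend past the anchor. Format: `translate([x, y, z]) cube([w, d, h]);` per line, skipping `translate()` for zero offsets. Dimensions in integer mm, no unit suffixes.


// rung span = 397 - 2*55 = 287
// rung[k] z = 164 + k*311
translate([220, 485, 0]) cube([55, 58, 1611]);
translate([562, 485, 0]) cube([55, 58, 1611]);
translate([275, 485, 164]) cube([287, 58, 20]);
translate([275, 485, 475]) cube([287, 58, 20]);
translate([275, 485, 786]) cube([287, 58, 20]);
translate([275, 485, 1097]) cube([287, 58, 20]);
translate([275, 485, 1408]) cube([287, 58, 20]);


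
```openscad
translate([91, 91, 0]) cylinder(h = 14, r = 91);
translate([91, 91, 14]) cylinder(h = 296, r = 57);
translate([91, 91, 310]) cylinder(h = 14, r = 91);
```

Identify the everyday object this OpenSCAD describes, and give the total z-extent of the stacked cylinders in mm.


A spool. The overall height is 324 mm.

Three coaxial cylinders, large–small–large — a spool. Two 14 mm flanges and a 296 mm core give 14 + 296 + 14 = 324 mm.


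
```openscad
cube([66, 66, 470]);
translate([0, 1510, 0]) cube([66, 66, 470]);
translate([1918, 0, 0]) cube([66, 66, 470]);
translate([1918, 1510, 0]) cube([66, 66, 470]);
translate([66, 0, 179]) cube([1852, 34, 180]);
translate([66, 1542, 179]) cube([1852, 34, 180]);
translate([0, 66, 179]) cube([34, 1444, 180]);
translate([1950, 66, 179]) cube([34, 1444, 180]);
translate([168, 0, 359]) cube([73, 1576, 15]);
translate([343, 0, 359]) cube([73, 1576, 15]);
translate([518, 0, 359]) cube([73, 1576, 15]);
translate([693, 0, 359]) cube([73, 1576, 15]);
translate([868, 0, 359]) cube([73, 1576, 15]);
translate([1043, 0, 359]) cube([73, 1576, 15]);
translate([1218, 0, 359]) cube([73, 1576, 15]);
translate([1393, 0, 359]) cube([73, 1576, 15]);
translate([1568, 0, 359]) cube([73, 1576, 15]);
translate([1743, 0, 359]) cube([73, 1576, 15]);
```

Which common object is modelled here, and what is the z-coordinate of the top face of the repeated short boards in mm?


A bed frame. The slat-top height is 374 mm.

Four posts, four rails, and a row of slats — a bed frame. Slats sit on the rails at z = 179 + 180 = 359; with slat thickness 15, the top is 374 mm.


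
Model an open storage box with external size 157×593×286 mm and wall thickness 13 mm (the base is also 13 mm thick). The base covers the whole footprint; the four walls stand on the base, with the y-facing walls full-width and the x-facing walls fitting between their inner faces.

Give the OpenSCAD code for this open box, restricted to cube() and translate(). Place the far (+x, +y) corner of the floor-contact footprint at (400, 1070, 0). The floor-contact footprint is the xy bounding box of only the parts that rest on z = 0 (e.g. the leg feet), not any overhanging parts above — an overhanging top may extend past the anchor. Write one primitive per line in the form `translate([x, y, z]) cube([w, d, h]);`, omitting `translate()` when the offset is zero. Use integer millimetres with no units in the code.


translate([243, 477, 0]) cube([157, 593, 13]);
translate([243, 477, 13]) cube([157, 13, 273]);
translate([243, 1057, 13]) cube([157, 13, 273]);
translate([243, 490, 13]) cube([13, 567, 273]);
translate([387, 490, 13]) cube([13, 567, 273]);


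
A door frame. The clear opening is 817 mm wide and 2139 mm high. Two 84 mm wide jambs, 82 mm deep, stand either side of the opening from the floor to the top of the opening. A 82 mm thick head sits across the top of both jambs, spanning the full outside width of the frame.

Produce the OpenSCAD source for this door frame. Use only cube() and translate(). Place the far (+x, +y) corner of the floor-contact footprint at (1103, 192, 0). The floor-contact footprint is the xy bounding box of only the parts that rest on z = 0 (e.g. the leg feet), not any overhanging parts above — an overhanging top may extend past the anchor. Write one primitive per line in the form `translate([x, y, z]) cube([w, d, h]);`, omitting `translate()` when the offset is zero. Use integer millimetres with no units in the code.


translate([118, 110, 0]) cube([84, 82, 2139]);
translate([1019, 110, 0]) cube([84, 82, 2139]);
translate([118, 110, 2139]) cube([985, 82, 82]);


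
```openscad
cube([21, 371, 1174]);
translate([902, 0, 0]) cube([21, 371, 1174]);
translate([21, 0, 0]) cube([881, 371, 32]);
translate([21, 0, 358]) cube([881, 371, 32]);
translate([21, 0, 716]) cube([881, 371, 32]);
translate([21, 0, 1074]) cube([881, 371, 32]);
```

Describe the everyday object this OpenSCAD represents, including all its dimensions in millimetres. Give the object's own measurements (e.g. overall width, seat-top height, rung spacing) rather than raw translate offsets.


An open bookshelf. Two side panels, each 21 mm thick, 371 mm deep and 1174 mm tall, stand 923 mm apart (outside-to-outside). Between them sit 4 shelves, each 32 mm thick and 371 mm deep, spanning the full gap between the sides. The bottom shelf rests on the floor (its underside at z = 0) and the clear gap between one shelf's top and the next shelf's underside is 326 mm.


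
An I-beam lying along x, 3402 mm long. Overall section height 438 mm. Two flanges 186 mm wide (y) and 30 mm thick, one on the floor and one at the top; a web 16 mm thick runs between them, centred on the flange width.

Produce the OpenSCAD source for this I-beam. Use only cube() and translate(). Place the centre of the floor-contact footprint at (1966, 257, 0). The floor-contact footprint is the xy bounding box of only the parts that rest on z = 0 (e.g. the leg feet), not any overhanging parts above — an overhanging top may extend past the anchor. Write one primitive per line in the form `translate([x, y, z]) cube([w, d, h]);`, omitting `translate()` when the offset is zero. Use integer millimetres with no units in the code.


translate([265, 164, 0]) cube([3402, 186, 30]);
translate([265, 249, 30]) cube([3402, 16, 378]);
translate([265, 164, 408]) cube([3402, 186, 30]);


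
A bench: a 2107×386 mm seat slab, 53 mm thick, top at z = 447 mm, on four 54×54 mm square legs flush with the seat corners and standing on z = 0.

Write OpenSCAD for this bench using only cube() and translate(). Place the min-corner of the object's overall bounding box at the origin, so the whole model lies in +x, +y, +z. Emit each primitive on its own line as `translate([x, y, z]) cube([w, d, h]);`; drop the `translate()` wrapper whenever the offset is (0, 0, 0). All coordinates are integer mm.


// leg_h = 447 − 53 = 394
translate([0, 0, 394]) cube([2107, 386, 53]);
cube([54, 54, 394]);
translate([0, 332, 0]) cube([54, 54, 394]);
translate([2053, 0, 0]) cube([54, 54, 394]);
translate([2053, 332, 0]) cube([54, 54, 394]);


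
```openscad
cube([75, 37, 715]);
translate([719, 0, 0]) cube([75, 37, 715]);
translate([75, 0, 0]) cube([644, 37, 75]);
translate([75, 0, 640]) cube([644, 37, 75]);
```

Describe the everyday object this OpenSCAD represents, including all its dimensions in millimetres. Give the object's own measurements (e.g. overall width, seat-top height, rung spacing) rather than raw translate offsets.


A rectangular picture frame lying in the x–z plane (depth along y). The opening is 644 mm wide (x) by 565 mm tall (z), surrounded by a border 75 mm wide on all four sides. The frame is 37 mm deep and is made of two full-height vertical stiles with two horizontal rails fitted between them.


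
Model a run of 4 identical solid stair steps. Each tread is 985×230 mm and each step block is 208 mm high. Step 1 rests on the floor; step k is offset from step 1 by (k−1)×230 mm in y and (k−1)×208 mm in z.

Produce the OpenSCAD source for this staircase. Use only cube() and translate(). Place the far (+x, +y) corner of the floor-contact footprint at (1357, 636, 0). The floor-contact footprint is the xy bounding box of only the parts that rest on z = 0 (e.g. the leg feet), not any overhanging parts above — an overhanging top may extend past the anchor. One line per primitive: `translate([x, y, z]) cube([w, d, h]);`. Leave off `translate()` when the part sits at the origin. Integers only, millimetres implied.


translate([372, 406, 0]) cube([985, 230, 208]);
translate([372, 636, 208]) cube([985, 230, 208]);
translate([372, 866, 416]) cube([985, 230, 208]);
translate([372, 1096, 624]) cube([985, 230, 208]);


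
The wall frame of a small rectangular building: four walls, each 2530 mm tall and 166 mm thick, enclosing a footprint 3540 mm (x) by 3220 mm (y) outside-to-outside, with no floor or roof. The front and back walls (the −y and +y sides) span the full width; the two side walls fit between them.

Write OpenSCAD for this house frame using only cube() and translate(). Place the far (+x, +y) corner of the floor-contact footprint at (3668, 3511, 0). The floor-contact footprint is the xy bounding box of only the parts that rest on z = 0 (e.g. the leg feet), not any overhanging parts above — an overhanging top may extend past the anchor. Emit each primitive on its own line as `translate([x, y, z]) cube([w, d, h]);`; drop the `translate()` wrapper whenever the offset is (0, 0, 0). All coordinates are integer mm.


translate([128, 291, 0]) cube([3540, 166, 2530]);
translate([128, 3345, 0]) cube([3540, 166, 2530]);
translate([128, 457, 0]) cube([166, 2888, 2530]);
translate([3502, 457, 0]) cube([166, 2888, 2530]);


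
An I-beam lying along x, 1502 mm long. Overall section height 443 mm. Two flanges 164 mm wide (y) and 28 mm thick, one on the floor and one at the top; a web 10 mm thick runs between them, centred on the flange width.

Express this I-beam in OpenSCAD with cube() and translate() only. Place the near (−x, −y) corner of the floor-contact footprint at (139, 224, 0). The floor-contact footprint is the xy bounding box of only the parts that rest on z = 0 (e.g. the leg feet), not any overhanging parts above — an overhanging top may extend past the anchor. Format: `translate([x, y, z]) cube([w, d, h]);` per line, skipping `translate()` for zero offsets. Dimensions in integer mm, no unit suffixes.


translate([139, 224, 0]) cube([1502, 164, 28]);
translate([139, 301, 28]) cube([1502, 10, 387]);
translate([139, 224, 415]) cube([1502, 164, 28]);


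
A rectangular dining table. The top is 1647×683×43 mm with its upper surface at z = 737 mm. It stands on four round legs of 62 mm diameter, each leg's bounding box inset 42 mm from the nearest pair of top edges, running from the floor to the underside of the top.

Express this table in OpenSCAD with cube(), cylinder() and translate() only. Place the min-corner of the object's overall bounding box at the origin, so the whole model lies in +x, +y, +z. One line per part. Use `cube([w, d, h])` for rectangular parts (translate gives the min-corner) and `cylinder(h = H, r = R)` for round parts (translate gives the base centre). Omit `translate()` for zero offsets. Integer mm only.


translate([0, 0, 694]) cube([1647, 683, 43]);
translate([73, 73, 0]) cylinder(h = 694, r = 31);
translate([1574, 73, 0]) cylinder(h = 694, r = 31);
translate([73, 610, 0]) cylinder(h = 694, r = 31);
translate([1574, 610, 0]) cylinder(h = 694, r = 31);


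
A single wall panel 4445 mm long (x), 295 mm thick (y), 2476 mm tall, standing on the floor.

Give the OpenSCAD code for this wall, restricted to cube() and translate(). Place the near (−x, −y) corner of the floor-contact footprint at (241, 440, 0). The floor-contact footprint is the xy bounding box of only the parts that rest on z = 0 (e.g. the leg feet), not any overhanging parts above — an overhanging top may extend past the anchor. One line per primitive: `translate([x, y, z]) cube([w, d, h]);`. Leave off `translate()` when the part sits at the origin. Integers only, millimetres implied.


translate([241, 440, 0]) cube([4445, 295, 2476]);


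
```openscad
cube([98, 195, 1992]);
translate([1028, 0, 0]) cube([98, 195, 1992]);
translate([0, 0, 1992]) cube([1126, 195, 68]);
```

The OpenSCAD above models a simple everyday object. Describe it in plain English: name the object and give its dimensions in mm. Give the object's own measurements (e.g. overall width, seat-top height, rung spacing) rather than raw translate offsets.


A door frame. The clear opening is 930 mm wide and 1992 mm high. Two 98 mm wide jambs, 195 mm deep, stand either side of the opening from the floor to the top of the opening. A 68 mm thick head sits across the top of both jambs, spanning the full outside width of the frame.


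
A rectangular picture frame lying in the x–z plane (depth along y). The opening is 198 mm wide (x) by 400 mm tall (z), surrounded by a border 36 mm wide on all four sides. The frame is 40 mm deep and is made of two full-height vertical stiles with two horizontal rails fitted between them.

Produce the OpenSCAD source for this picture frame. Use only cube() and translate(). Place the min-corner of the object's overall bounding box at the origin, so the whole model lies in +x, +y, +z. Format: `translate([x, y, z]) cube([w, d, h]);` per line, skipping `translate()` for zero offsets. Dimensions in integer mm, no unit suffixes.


cube([36, 40, 472]);
translate([234, 0, 0]) cube([36, 40, 472]);
translate([36, 0, 0]) cube([198, 40, 36]);
translate([36, 0, 436]) cube([198, 40, 36]);


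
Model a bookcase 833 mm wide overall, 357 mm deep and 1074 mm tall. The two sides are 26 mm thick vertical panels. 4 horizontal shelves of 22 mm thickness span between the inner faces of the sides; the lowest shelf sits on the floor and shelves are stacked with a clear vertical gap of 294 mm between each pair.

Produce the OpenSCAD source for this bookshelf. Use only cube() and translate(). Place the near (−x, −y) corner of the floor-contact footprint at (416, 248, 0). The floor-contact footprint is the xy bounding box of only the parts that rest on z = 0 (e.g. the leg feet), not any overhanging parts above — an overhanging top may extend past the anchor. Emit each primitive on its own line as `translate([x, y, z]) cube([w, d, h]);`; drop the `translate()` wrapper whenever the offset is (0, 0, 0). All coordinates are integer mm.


translate([416, 248, 0]) cube([26, 357, 1074]);
translate([1223, 248, 0]) cube([26, 357, 1074]);
translate([442, 248, 0]) cube([781, 357, 22]);
translate([442, 248, 316]) cube([781, 357, 22]);
translate([442, 248, 632]) cube([781, 357, 22]);
translate([442, 248, 948]) cube([781, 357, 22]);


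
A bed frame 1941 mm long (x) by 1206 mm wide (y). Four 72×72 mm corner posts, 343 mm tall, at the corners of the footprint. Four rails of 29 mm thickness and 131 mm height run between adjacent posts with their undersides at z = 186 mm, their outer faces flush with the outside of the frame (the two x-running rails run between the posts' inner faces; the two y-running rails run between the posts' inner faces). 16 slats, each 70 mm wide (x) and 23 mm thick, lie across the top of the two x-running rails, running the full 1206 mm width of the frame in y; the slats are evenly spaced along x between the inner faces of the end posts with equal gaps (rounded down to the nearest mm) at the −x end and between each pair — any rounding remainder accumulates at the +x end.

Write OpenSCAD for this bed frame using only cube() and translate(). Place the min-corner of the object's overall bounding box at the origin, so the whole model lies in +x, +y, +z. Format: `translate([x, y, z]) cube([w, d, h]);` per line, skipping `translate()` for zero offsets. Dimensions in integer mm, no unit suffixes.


cube([72, 72, 343]);
translate([0, 1134, 0]) cube([72, 72, 343]);
translate([1869, 0, 0]) cube([72, 72, 343]);
translate([1869, 1134, 0]) cube([72, 72, 343]);
translate([72, 0, 186]) cube([1797, 29, 131]);
translate([72, 1177, 186]) cube([1797, 29, 131]);
translate([0, 72, 186]) cube([29, 1062, 131]);
translate([1912, 72, 186]) cube([29, 1062, 131]);
translate([111, 0, 317]) cube([70, 1206, 23]);
translate([220, 0, 317]) cube([70, 1206, 23]);
translate([329, 0, 317]) cube([70, 1206, 23]);
translate([438, 0, 317]) cube([70, 1206, 23]);
translate([547, 0, 317]) cube([70, 1206, 23]);
translate([656, 0, 317]) cube([70, 1206, 23]);
translate([765, 0, 317]) cube([70, 1206, 23]);
translate([874, 0, 317]) cube([70, 1206, 23]);
translate([983, 0, 317]) cube([70, 1206, 23]);
translate([1092, 0, 317]) cube([70, 1206, 23]);
translate([1201, 0, 317]) cube([70, 1206, 23]);
translate([1310, 0, 317]) cube([70, 1206, 23]);
translate([1419, 0, 317]) cube([70, 1206, 23]);
translate([1528, 0, 317]) cube([70, 1206, 23]);
translate([1637, 0, 317]) cube([70, 1206, 23]);
translate([1746, 0, 317]) cube([70, 1206, 23]);


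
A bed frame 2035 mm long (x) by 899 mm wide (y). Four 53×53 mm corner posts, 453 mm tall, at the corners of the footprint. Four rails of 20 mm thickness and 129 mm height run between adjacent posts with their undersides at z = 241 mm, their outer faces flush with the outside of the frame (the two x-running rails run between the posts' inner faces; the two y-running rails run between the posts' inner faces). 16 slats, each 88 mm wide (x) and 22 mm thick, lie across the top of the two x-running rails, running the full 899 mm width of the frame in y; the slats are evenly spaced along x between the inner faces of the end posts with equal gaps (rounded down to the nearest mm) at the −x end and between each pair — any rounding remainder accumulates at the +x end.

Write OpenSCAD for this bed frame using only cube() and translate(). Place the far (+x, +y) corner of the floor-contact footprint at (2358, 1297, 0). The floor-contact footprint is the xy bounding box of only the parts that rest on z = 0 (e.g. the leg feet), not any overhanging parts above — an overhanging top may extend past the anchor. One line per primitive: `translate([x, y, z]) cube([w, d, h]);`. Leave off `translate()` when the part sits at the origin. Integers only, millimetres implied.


// slat z = rail_z + rail_h = 241 + 129 = 370
// slat gap = ⌊(1929 − 16·88) / 17⌋ = 30
translate([323, 398, 0]) cube([53, 53, 453]);
translate([323, 1244, 0]) cube([53, 53, 453]);
translate([2305, 398, 0]) cube([53, 53, 453]);
translate([2305, 1244, 0]) cube([53, 53, 453]);
translate([376, 398, 241]) cube([1929, 20, 129]);
translate([376, 1277, 241]) cube([1929, 20, 129]);
translate([323, 451, 241]) cube([20, 793, 129]);
translate([2338, 451, 241]) cube([20, 793, 129]);
translate([406, 398, 370]) cube([88, 899, 22]);
translate([524, 398, 370]) cube([88, 899, 22]);
translate([642, 398, 370]) cube([88, 899, 22]);
translate([760, 398, 370]) cube([88, 899, 22]);
translate([878, 398, 370]) cube([88, 899, 22]);
translate([996, 398, 370]) cube([88, 899, 22]);
translate([1114, 398, 370]) cube([88, 899, 22]);
translate([1232, 398, 370]) cube([88, 899, 22]);
translate([1350, 398, 370]) cube([88, 899, 22]);
translate([1468, 398, 370]) cube([88, 899, 22]);
translate([1586, 398, 370]) cube([88, 899, 22]);
translate([1704, 398, 370]) cube([88, 899, 22]);
translate([1822, 398, 370]) cube([88, 899, 22]);
translate([1940, 398, 370]) cube([88, 899, 22]);
translate([2058, 398, 370]) cube([88, 899, 22]);
translate([2176, 398, 370]) cube([88, 899, 22]);


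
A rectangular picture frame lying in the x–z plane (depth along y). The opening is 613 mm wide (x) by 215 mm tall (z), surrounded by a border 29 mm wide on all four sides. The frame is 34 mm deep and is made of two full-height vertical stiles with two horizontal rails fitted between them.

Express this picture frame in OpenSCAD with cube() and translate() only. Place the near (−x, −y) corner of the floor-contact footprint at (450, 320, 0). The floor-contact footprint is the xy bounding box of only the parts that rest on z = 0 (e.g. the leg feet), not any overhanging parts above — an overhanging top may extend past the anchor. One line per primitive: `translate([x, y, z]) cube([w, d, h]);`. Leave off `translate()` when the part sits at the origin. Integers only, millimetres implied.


translate([450, 320, 0]) cube([29, 34, 273]);
translate([1092, 320, 0]) cube([29, 34, 273]);
translate([479, 320, 0]) cube([613, 34, 29]);
translate([479, 320, 244]) cube([613, 34, 29]);


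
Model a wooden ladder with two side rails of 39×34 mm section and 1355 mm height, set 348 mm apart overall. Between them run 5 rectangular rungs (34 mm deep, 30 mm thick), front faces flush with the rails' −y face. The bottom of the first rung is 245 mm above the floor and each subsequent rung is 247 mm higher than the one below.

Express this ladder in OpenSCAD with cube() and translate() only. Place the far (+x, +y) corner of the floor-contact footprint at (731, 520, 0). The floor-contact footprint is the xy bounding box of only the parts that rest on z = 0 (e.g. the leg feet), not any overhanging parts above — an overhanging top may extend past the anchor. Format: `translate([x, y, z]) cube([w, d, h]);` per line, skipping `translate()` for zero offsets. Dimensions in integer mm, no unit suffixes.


translate([383, 486, 0]) cube([39, 34, 1355]);
translate([692, 486, 0]) cube([39, 34, 1355]);
translate([422, 486, 245]) cube([270, 34, 30]);
translate([422, 486, 492]) cube([270, 34, 30]);
translate([422, 486, 739]) cube([270, 34, 30]);
translate([422, 486, 986]) cube([270, 34, 30]);
translate([422, 486, 1233]) cube([270, 34, 30]);


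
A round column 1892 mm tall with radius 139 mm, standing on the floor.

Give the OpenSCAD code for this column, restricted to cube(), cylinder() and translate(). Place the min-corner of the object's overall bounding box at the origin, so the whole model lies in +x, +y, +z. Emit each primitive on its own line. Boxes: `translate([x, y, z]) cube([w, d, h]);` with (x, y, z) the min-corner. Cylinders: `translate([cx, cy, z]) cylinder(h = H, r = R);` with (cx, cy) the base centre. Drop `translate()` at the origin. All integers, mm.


translate([139, 139, 0]) cylinder(h = 1892, r = 139);
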